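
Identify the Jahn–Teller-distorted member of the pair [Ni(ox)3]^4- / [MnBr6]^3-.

[MnBr6]^3-

[Ni(ox)3]^4-: Ligand charges: each oxalate is −2. With an overall charge of −4 the nickel centre must be in the +2 oxidation state. Group 10 minus oxidation state 2 gives a d⁸ configuration. The d⁸ configuration leaves the e_g set evenly filled (or empty) — no strong Jahn–Teller driving force.
[MnBr6]^3-: Each bromide is −1; balancing the −3 overall charge requires Mn(III). Mn sits in group 7, so the d-electron count is 7 − 3 = 4. Bromide is a weak-field ligand for a first-row metal, so the complex is high-spin. The t₂g³e_g¹ (high-spin) configuration has an unevenly filled e_g set; the Jahn–Teller theorem predicts a tetragonal distortion (typically axial elongation) to lift the degeneracy.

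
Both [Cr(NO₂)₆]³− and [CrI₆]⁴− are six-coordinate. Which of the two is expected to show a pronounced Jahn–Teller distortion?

[CrI₆]⁴−

[Cr(NO₂)₆]³−: Ligand charges: each nitro (N-bound nitrite) is −1. With an overall charge of −3 the chromium centre must be in the +3 oxidation state. Cr sits in group 6, so the d-electron count is 6 − 3 = 3. The d³ configuration leaves the e_g set evenly filled (or empty) — no strong Jahn–Teller driving force.
[CrI₆]⁴−: Summing ligand charges against the −4 overall charge gives an oxidation state of +2 for chromium. Chromium is a group-6 element; Cr(II) is therefore d⁴. Iodide is a weak-field ligand for a first-row metal, so the complex is high-spin. The t₂g³e_g¹ (high-spin) configuration has an unevenly filled e_g set; the Jahn–Teller theorem predicts a tetragonal distortion (typically axial elongation) to lift the degeneracy.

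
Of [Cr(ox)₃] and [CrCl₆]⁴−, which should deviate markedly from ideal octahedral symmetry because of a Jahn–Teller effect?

[Cr(ox)₃]: Summing ligand charges against the 0 overall charge gives an oxidation state of +6 for chromium. Group 6 minus oxidation state 6 gives a d⁰ configuration. The d⁰ configuration leaves the e_g set evenly filled (or empty) — no strong Jahn–Teller driving force.
[CrCl₆]⁴−: Summing ligand charges against the −4 overall charge gives an oxidation state of +2 for chromium. Cr sits in group 6, so the d-electron count is 6 − 2 = 4. Chloride is a weak-field ligand for a first-row metal, so the complex is high-spin. The t₂g³e_g¹ (high-spin) configuration has an unevenly filled e_g set; the Jahn–Teller theorem predicts a tetragonal distortion (typically axial elongation) to lift the degeneracy.

[CrCl₆]⁴−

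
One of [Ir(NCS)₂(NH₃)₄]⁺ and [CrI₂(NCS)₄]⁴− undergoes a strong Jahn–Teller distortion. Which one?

[Ir(NCS)₂(NH₃)₄]⁺: Ligand charges: each isothiocyanate is −1; ammonia is neutral. With an overall charge of +1 the iridium centre must be in the +3 oxidation state. Ir sits in group 9, so the d-electron count is 9 − 3 = 6. A 5d ion has a large Δₒ and is invariably low-spin. The d⁶ configuration leaves the e_g set evenly filled (or empty) — no strong Jahn–Teller driving force.
[CrI₂(NCS)₄]⁴−: Summing ligand charges against the −4 overall charge gives an oxidation state of +2 for chromium. Group 6 minus oxidation state 2 gives a d⁴ configuration. Iodide and isothiocyanate are weak-field ligands for a first-row metal, so the complex is high-spin. The t₂g³e_g¹ (high-spin) configuration has an unevenly filled e_g set; the Jahn–Teller theorem predicts a tetragonal distortion (typically axial elongation) to lift the degeneracy.

[CrI₂(NCS)₄]⁴−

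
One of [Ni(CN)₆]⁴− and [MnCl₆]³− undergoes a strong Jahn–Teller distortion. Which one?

[Ni(CN)₆]⁴−: Each cyanide is −1; balancing the −4 overall charge requires Ni(II). Group 10 minus oxidation state 2 gives a d⁸ configuration. The d⁸ configuration leaves the e_g set evenly filled (or empty) — no strong Jahn–Teller driving force.
[MnCl₆]³−: Ligand charges: each chloride is −1. With an overall charge of −3 the manganese centre must be in the +3 oxidation state. Group 7 minus oxidation state 3 gives a d⁴ configuration. Chloride is a weak-field ligand for a first-row metal, so the complex is high-spin. The t₂g³e_g¹ (high-spin) configuration has an unevenly filled e_g set; the Jahn–Teller theorem predicts a tetragonal distortion (typically axial elongation) to lift the degeneracy.

[MnCl₆]³−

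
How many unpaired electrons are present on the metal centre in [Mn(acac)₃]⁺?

3

Summing ligand charges against the +1 overall charge gives an oxidation state of +4 for manganese.
Manganese is a group-7 element; Mn(IV) is therefore d³.
Counting donor atoms: 3×acetylacetonate (bidentate) → 6 donors. Coordination number = 6.
In an octahedral field the d³ configuration is t₂g³e_g⁰ (only one arrangement possible), giving 3 unpaired electrons.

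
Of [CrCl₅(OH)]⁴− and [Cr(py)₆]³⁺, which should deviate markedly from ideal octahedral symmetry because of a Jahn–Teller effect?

[CrCl₅(OH)]⁴−: Each chloride is −1; each hydroxide is −1; balancing the −4 overall charge requires Cr(II). Chromium is a group-6 element; Cr(II) is therefore d⁴. Chloride and hydroxide are weak-field ligands for a first-row metal, so the complex is high-spin. The t₂g³e_g¹ (high-spin) configuration has an unevenly filled e_g set; the Jahn–Teller theorem predicts a tetragonal distortion (typically axial elongation) to lift the degeneracy.
[Cr(py)₆]³⁺: Ligand charges: pyridine is neutral. With an overall charge of +3 the chromium centre must be in the +3 oxidation state. Cr sits in group 6, so the d-electron count is 6 − 3 = 3. The d³ configuration leaves the e_g set evenly filled (or empty) — no strong Jahn–Teller driving force.

[CrCl₅(OH)]⁴−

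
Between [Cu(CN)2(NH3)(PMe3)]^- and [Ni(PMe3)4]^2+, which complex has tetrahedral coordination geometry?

[Cu(CN)2(NH3)(PMe3)]^-

For [Cu(CN)2(NH3)(PMe3)]^-: Ligand charges: each cyanide is −1; ammonia is neutral; trimethylphosphine is neutral. With an overall charge of −1 the copper centre must be in the +1 oxidation state. Cu sits in group 11, so the d-electron count is 11 − 1 = 10. A d¹⁰ ion has no crystal-field stabilisation preference between square planar and tetrahedral, so four ligands adopt the sterically favoured tetrahedral geometry. → tetrahedral.
For [Ni(PMe3)4]^2+: Summing ligand charges against the +2 overall charge gives an oxidation state of +2 for nickel. Group 10 minus oxidation state 2 gives a d⁸ configuration. Trimethylphosphine is a strong-field ligand (high in the spectrochemical series). A 3d d⁸ ion with strong-field ligands gains enough CFSE to favour square planar over tetrahedral. → square planar.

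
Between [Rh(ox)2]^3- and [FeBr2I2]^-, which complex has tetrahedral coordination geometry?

[FeBr2I2]^-

For [Rh(ox)2]^3-: Summing ligand charges against the −3 overall charge gives an oxidation state of +1 for rhodium. Group 9 minus oxidation state 1 gives a d⁸ configuration. A 4d d⁸ ion has a large crystal-field splitting; square planar leaves the high-energy d_{x²−y²} orbital empty and maximises CFSE. → square planar.
For [FeBr2I2]^-: Summing ligand charges against the −1 overall charge gives an oxidation state of +3 for iron. Iron is a group-8 element; Fe(III) is therefore d⁵. A high-spin d⁵ ion has zero CFSE in either geometry, so four ligands adopt the sterically favoured tetrahedral geometry. → tetrahedral.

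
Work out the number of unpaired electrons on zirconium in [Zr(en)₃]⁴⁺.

0

Ethylenediamine is neutral; balancing the +4 overall charge requires Zr(IV).
Zirconium is a group-4 element; Zr(IV) is therefore d⁰.
Counting donor atoms: 3×ethylenediamine (bidentate) → 6 donors. Coordination number = 6.
In an octahedral field the d⁰ configuration is t₂g⁰e_g⁰, giving 0 unpaired electrons.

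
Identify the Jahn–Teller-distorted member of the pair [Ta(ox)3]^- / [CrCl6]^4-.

[CrCl6]^4-

[Ta(ox)3]^-: Ligand charges: each oxalate is −2. With an overall charge of −1 the tantalum centre must be in the +5 oxidation state. Ta sits in group 5, so the d-electron count is 5 − 5 = 0. The d⁰ configuration leaves the e_g set evenly filled (or empty) — no strong Jahn–Teller driving force.
[CrCl6]^4-: Ligand charges: each chloride is −1. With an overall charge of −4 the chromium centre must be in the +2 oxidation state. Cr sits in group 6, so the d-electron count is 6 − 2 = 4. Chloride is a weak-field ligand for a first-row metal, so the complex is high-spin. The t₂g³e_g¹ (high-spin) configuration has an unevenly filled e_g set; the Jahn–Teller theorem predicts a tetragonal distortion (typically axial elongation) to lift the degeneracy.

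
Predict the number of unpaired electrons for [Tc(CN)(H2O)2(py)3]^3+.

Ligand charges: each cyanide is −1; water is neutral; pyridine is neutral. With an overall charge of +3 the technetium centre must be in the +4 oxidation state.
Tc sits in group 7, so the d-electron count is 7 − 4 = 3.
In an octahedral field the d³ configuration is t₂g³e_g⁰ (only one arrangement possible), giving 3 unpaired electrons.

3 unpaired electrons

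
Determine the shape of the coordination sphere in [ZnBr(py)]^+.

linear

Each bromide is −1; pyridine is neutral; balancing the +1 overall charge requires Zn(II).
Group 12 minus oxidation state 2 gives a d¹⁰ configuration.
With 2 monodentate ligands the coordination number is 2.
A d¹⁰ ion with only two ligands adopts a linear arrangement (sp hybridisation; no CFSE preference).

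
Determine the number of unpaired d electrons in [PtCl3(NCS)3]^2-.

0

Each chloride is −1; each isothiocyanate is −1; balancing the −2 overall charge requires Pt(IV).
Group 10 minus oxidation state 4 gives a d⁶ configuration.
The spin state decides the count: a 5d ion has a large Δₒ and is invariably low-spin.
An octahedral low-spin d⁶ ion is t₂g⁶e_g⁰, giving 0 unpaired electrons.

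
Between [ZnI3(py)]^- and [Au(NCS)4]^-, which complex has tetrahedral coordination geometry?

[ZnI3(py)]^-

For [ZnI3(py)]^-: Ligand charges: each iodide is −1; pyridine is neutral. With an overall charge of −1 the zinc centre must be in the +2 oxidation state. Zn sits in group 12, so the d-electron count is 12 − 2 = 10. A d¹⁰ ion has no crystal-field stabilisation preference between square planar and tetrahedral, so four ligands adopt the sterically favoured tetrahedral geometry. → tetrahedral.
For [Au(NCS)4]^-: Summing ligand charges against the −1 overall charge gives an oxidation state of +3 for gold. Group 11 minus oxidation state 3 gives a d⁸ configuration. A 5d d⁸ ion has a large crystal-field splitting; square planar leaves the high-energy d_{x²−y²} orbital empty and maximises CFSE. → square planar.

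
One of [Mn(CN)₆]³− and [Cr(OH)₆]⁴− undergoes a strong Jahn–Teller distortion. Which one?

[Cr(OH)₆]⁴−

[Mn(CN)₆]³−: Summing ligand charges against the −3 overall charge gives an oxidation state of +3 for manganese. Mn sits in group 7, so the d-electron count is 7 − 3 = 4. Cyanide is a strong-field ligand (high in the spectrochemical series) for a first-row metal, so the complex is low-spin. The d⁴ configuration leaves the e_g set evenly filled (or empty) — no strong Jahn–Teller driving force.
[Cr(OH)₆]⁴−: Each hydroxide is −1; balancing the −4 overall charge requires Cr(II). Chromium is a group-6 element; Cr(II) is therefore d⁴. Hydroxide is a weak-field ligand for a first-row metal, so the complex is high-spin. The t₂g³e_g¹ (high-spin) configuration has an unevenly filled e_g set; the Jahn–Teller theorem predicts a tetragonal distortion (typically axial elongation) to lift the degeneracy.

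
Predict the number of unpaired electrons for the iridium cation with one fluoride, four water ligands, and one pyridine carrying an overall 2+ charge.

Each fluoride is −1; water is neutral; pyridine is neutral; balancing the +2 overall charge requires Ir(III).
Ir sits in group 9, so the d-electron count is 9 − 3 = 6.
The spin state decides the count: a 5d ion has a large Δₒ and is invariably low-spin.
An octahedral low-spin d⁶ ion is t₂g⁶e_g⁰, giving 0 unpaired electrons.

0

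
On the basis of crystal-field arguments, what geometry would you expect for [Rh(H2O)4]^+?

square planar

Water is neutral; balancing the +1 overall charge requires Rh(I).
Rh sits in group 9, so the d-electron count is 9 − 1 = 8.
Coordination number: 4.
A 4d d⁸ ion has a large crystal-field splitting; square planar leaves the high-energy d_{x²−y²} orbital empty and maximises CFSE.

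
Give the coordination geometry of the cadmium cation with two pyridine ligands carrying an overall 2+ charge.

Summing ligand charges against the +2 overall charge gives an oxidation state of +2 for cadmium.
Group 12 minus oxidation state 2 gives a d¹⁰ configuration.
With 2 monodentate ligands the coordination number is 2.
A d¹⁰ ion with only two ligands adopts a linear arrangement (sp hybridisation; no CFSE preference).

linear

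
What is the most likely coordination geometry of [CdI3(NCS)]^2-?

Each iodide is −1; each isothiocyanate is −1; balancing the −2 overall charge requires Cd(II).
Cd sits in group 12, so the d-electron count is 12 − 2 = 10.
Coordination number: 4.
A d¹⁰ ion has no crystal-field stabilisation preference between square planar and tetrahedral, so four ligands adopt the sterically favoured tetrahedral geometry.

tetrahedral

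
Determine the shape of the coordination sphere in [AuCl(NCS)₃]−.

Summing ligand charges against the −1 overall charge gives an oxidation state of +3 for gold.
Gold is a group-11 element; Au(III) is therefore d⁸.
Coordination number: 4.
A 5d d⁸ ion has a large crystal-field splitting; square planar leaves the high-energy d_{x²−y²} orbital empty and maximises CFSE.

square planar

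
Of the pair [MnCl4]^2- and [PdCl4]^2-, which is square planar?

For [MnCl4]^2-: Summing ligand charges against the −2 overall charge gives an oxidation state of +2 for manganese. Mn sits in group 7, so the d-electron count is 7 − 2 = 5. A high-spin d⁵ ion has zero CFSE in either geometry, so four ligands adopt the sterically favoured tetrahedral geometry. → tetrahedral.
For [PdCl4]^2-: Ligand charges: each chloride is −1. With an overall charge of −2 the palladium centre must be in the +2 oxidation state. Palladium is a group-10 element; Pd(II) is therefore d⁸. A 4d d⁸ ion has a large crystal-field splitting; square planar leaves the high-energy d_{x²−y²} orbital empty and maximises CFSE. → square planar.

[PdCl4]^2-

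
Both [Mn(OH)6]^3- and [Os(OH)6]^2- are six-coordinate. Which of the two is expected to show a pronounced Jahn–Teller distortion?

[Mn(OH)6]^3-

[Mn(OH)6]^3-: Summing ligand charges against the −3 overall charge gives an oxidation state of +3 for manganese. Group 7 minus oxidation state 3 gives a d⁴ configuration. Hydroxide is a weak-field ligand for a first-row metal, so the complex is high-spin. The t₂g³e_g¹ (high-spin) configuration has an unevenly filled e_g set; the Jahn–Teller theorem predicts a tetragonal distortion (typically axial elongation) to lift the degeneracy.
[Os(OH)6]^2-: Ligand charges: each hydroxide is −1. With an overall charge of −2 the osmium centre must be in the +4 oxidation state. Os sits in group 8, so the d-electron count is 8 − 4 = 4. A 5d ion has a large Δₒ and is invariably low-spin. The d⁴ configuration leaves the e_g set evenly filled (or empty) — no strong Jahn–Teller driving force.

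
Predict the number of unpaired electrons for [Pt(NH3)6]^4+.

0

Ligand charges: ammonia is neutral. With an overall charge of +4 the platinum centre must be in the +4 oxidation state.
Platinum is a group-10 element; Pt(IV) is therefore d⁶.
The spin state decides the count: a 5d ion has a large Δₒ and is invariably low-spin.
An octahedral low-spin d⁶ ion is t₂g⁶e_g⁰, giving 0 unpaired electrons.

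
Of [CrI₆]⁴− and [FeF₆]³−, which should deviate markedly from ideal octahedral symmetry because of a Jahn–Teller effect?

[CrI₆]⁴−: Ligand charges: each iodide is −1. With an overall charge of −4 the chromium centre must be in the +2 oxidation state. Chromium is a group-6 element; Cr(II) is therefore d⁴. Iodide is a weak-field ligand for a first-row metal, so the complex is high-spin. The t₂g³e_g¹ (high-spin) configuration has an unevenly filled e_g set; the Jahn–Teller theorem predicts a tetragonal distortion (typically axial elongation) to lift the degeneracy.
[FeF₆]³−: Summing ligand charges against the −3 overall charge gives an oxidation state of +3 for iron. Group 8 minus oxidation state 3 gives a d⁵ configuration. Fluoride is a weak-field ligand for a first-row metal, so the complex is high-spin. The d⁵ configuration leaves the e_g set evenly filled (or empty) — no strong Jahn–Teller driving force.

[CrI₆]⁴−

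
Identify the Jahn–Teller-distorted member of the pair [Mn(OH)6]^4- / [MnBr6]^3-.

[MnBr6]^3-

[Mn(OH)6]^4-: Each hydroxide is −1; balancing the −4 overall charge requires Mn(II). Mn sits in group 7, so the d-electron count is 7 − 2 = 5. Hydroxide is a weak-field ligand for a first-row metal, so the complex is high-spin. The d⁵ configuration leaves the e_g set evenly filled (or empty) — no strong Jahn–Teller driving force.
[MnBr6]^3-: Summing ligand charges against the −3 overall charge gives an oxidation state of +3 for manganese. Manganese is a group-7 element; Mn(III) is therefore d⁴. Bromide is a weak-field ligand for a first-row metal, so the complex is high-spin. The t₂g³e_g¹ (high-spin) configuration has an unevenly filled e_g set; the Jahn–Teller theorem predicts a tetragonal distortion (typically axial elongation) to lift the degeneracy.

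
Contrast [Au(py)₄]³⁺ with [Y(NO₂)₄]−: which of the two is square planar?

[Au(py)₄]³⁺

For [Au(py)₄]³⁺: Pyridine is neutral; balancing the +3 overall charge requires Au(III). Gold is a group-11 element; Au(III) is therefore d⁸. A 5d d⁸ ion has a large crystal-field splitting; square planar leaves the high-energy d_{x²−y²} orbital empty and maximises CFSE. → square planar.
For [Y(NO₂)₄]−: Ligand charges: each nitro (N-bound nitrite) is −1. With an overall charge of −1 the yttrium centre must be in the +3 oxidation state. Y sits in group 3, so the d-electron count is 3 − 3 = 0. A d⁰ ion has no crystal-field stabilisation preference between square planar and tetrahedral, so four ligands adopt the sterically favoured tetrahedral geometry. → tetrahedral.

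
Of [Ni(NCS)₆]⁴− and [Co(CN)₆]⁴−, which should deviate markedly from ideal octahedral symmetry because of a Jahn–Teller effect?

[Ni(NCS)₆]⁴−: Ligand charges: each isothiocyanate is −1. With an overall charge of −4 the nickel centre must be in the +2 oxidation state. Nickel is a group-10 element; Ni(II) is therefore d⁸. The d⁸ configuration leaves the e_g set evenly filled (or empty) — no strong Jahn–Teller driving force.
[Co(CN)₆]⁴−: Each cyanide is −1; balancing the −4 overall charge requires Co(II). Co sits in group 9, so the d-electron count is 9 − 2 = 7. Cyanide is a strong-field ligand (high in the spectrochemical series) for a first-row metal, so the complex is low-spin. The t₂g⁶e_g¹ (low-spin) configuration has an unevenly filled e_g set; the Jahn–Teller theorem predicts a tetragonal distortion (typically axial elongation) to lift the degeneracy.

[Co(CN)₆]⁴−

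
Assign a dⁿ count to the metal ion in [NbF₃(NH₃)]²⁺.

d0

Summing ligand charges against the +2 overall charge gives an oxidation state of +5 for niobium.
Niobium is a group-5 element; Nb(V) is therefore d⁰.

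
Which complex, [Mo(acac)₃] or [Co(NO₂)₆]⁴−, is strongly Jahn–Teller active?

[Mo(acac)₃]: Ligand charges: each acetylacetonate is −1. With an overall charge of 0 the molybdenum centre must be in the +3 oxidation state. Mo sits in group 6, so the d-electron count is 6 − 3 = 3. The d³ configuration leaves the e_g set evenly filled (or empty) — no strong Jahn–Teller driving force.
[Co(NO₂)₆]⁴−: Each nitro (N-bound nitrite) is −1; balancing the −4 overall charge requires Co(II). Cobalt is a group-9 element; Co(II) is therefore d⁷. Nitro (N-bound nitrite) is a strong-field ligand (high in the spectrochemical series) for a first-row metal, so the complex is low-spin. The t₂g⁶e_g¹ (low-spin) configuration has an unevenly filled e_g set; the Jahn–Teller theorem predicts a tetragonal distortion (typically axial elongation) to lift the degeneracy.

[Co(NO₂)₆]⁴−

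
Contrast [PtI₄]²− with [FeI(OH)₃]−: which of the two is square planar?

For [PtI₄]²−: Each iodide is −1; balancing the −2 overall charge requires Pt(II). Pt sits in group 10, so the d-electron count is 10 − 2 = 8. A 5d d⁸ ion has a large crystal-field splitting; square planar leaves the high-energy d_{x²−y²} orbital empty and maximises CFSE. → square planar.
For [FeI(OH)₃]−: Each iodide is −1; each hydroxide is −1; balancing the −1 overall charge requires Fe(III). Group 8 minus oxidation state 3 gives a d⁵ configuration. A high-spin d⁵ ion has zero CFSE in either geometry, so four ligands adopt the sterically favoured tetrahedral geometry. → tetrahedral.

[PtI₄]²−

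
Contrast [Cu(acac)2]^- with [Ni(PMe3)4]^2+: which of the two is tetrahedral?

For [Cu(acac)2]^-: Each acetylacetonate is −1; balancing the −1 overall charge requires Cu(I). Cu sits in group 11, so the d-electron count is 11 − 1 = 10. A d¹⁰ ion has no crystal-field stabilisation preference between square planar and tetrahedral, so four ligands adopt the sterically favoured tetrahedral geometry. → tetrahedral.
For [Ni(PMe3)4]^2+: Trimethylphosphine is neutral; balancing the +2 overall charge requires Ni(II). Nickel is a group-10 element; Ni(II) is therefore d⁸. Trimethylphosphine is a strong-field ligand (high in the spectrochemical series). A 3d d⁸ ion with strong-field ligands gains enough CFSE to favour square planar over tetrahedral. → square planar.

[Cu(acac)2]^-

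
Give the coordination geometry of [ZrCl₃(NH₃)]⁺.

tetrahedral

Each chloride is −1; ammonia is neutral; balancing the +1 overall charge requires Zr(IV).
Group 4 minus oxidation state 4 gives a d⁰ configuration.
With 4 monodentate ligands the coordination number is 4.
A d⁰ ion has no crystal-field stabilisation preference between square planar and tetrahedral, so four ligands adopt the sterically favoured tetrahedral geometry.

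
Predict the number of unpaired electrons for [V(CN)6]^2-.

Summing ligand charges against the −2 overall charge gives an oxidation state of +4 for vanadium.
Group 5 minus oxidation state 4 gives a d¹ configuration.
In an octahedral field the d¹ configuration is t₂g¹e_g⁰ (only one arrangement possible), giving 1 unpaired electron.

1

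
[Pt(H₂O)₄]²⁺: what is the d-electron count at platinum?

Water is neutral; balancing the +2 overall charge requires Pt(II).
Platinum is a group-10 element; Pt(II) is therefore d⁸.

d8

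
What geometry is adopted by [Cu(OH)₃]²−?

Summing ligand charges against the −2 overall charge gives an oxidation state of +1 for copper.
Copper is a group-11 element; Cu(I) is therefore d¹⁰.
Coordination number: 3.
Three ligands around a d¹⁰ centre minimise repulsion in a trigonal-planar arrangement.

trigonal planar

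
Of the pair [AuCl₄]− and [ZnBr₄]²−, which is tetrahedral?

For [AuCl₄]−: Each chloride is −1; balancing the −1 overall charge requires Au(III). Group 11 minus oxidation state 3 gives a d⁸ configuration. A 5d d⁸ ion has a large crystal-field splitting; square planar leaves the high-energy d_{x²−y²} orbital empty and maximises CFSE. → square planar.
For [ZnBr₄]²−: Summing ligand charges against the −2 overall charge gives an oxidation state of +2 for zinc. Zinc is a group-12 element; Zn(II) is therefore d¹⁰. A d¹⁰ ion has no crystal-field stabilisation preference between square planar and tetrahedral, so four ligands adopt the sterically favoured tetrahedral geometry. → tetrahedral.

[ZnBr₄]²−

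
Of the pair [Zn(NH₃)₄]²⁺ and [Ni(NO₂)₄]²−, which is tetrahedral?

[Zn(NH₃)₄]²⁺

For [Zn(NH₃)₄]²⁺: Ammonia is neutral; balancing the +2 overall charge requires Zn(II). Zn sits in group 12, so the d-electron count is 12 − 2 = 10. A d¹⁰ ion has no crystal-field stabilisation preference between square planar and tetrahedral, so four ligands adopt the sterically favoured tetrahedral geometry. → tetrahedral.
For [Ni(NO₂)₄]²−: Each nitro (N-bound nitrite) is −1; balancing the −2 overall charge requires Ni(II). Ni sits in group 10, so the d-electron count is 10 − 2 = 8. Nitro (N-bound nitrite) is a strong-field ligand (high in the spectrochemical series). A 3d d⁸ ion with strong-field ligands gains enough CFSE to favour square planar over tetrahedral. → square planar.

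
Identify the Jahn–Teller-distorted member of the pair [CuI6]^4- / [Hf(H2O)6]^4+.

[CuI6]^4-: Summing ligand charges against the −4 overall charge gives an oxidation state of +2 for copper. Cu sits in group 11, so the d-electron count is 11 − 2 = 9. The t₂g⁶e_g³ configuration has an unevenly filled e_g set; the Jahn–Teller theorem predicts a tetragonal distortion (typically axial elongation) to lift the degeneracy.
[Hf(H2O)6]^4+: Water is neutral; balancing the +4 overall charge requires Hf(IV). Hafnium is a group-4 element; Hf(IV) is therefore d⁰. The d⁰ configuration leaves the e_g set evenly filled (or empty) — no strong Jahn–Teller driving force.

[CuI6]^4-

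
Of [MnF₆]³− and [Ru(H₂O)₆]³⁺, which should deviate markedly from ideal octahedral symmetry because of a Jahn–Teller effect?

[MnF₆]³−: Ligand charges: each fluoride is −1. With an overall charge of −3 the manganese centre must be in the +3 oxidation state. Manganese is a group-7 element; Mn(III) is therefore d⁴. Fluoride is a weak-field ligand for a first-row metal, so the complex is high-spin. The t₂g³e_g¹ (high-spin) configuration has an unevenly filled e_g set; the Jahn–Teller theorem predicts a tetragonal distortion (typically axial elongation) to lift the degeneracy.
[Ru(H₂O)₆]³⁺: Ligand charges: water is neutral. With an overall charge of +3 the ruthenium centre must be in the +3 oxidation state. Ru sits in group 8, so the d-electron count is 8 − 3 = 5. A 4d ion has a large Δₒ and is invariably low-spin. The d⁵ configuration leaves the e_g set evenly filled (or empty) — no strong Jahn–Teller driving force.

[MnF₆]³−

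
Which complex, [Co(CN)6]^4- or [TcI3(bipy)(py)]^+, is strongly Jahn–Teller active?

[Co(CN)6]^4-: Each cyanide is −1; balancing the −4 overall charge requires Co(II). Cobalt is a group-9 element; Co(II) is therefore d⁷. Cyanide is a strong-field ligand (high in the spectrochemical series) for a first-row metal, so the complex is low-spin. The t₂g⁶e_g¹ (low-spin) configuration has an unevenly filled e_g set; the Jahn–Teller theorem predicts a tetragonal distortion (typically axial elongation) to lift the degeneracy.
[TcI3(bipy)(py)]^+: Summing ligand charges against the +1 overall charge gives an oxidation state of +4 for technetium. Tc sits in group 7, so the d-electron count is 7 − 4 = 3. The d³ configuration leaves the e_g set evenly filled (or empty) — no strong Jahn–Teller driving force.

[Co(CN)6]^4-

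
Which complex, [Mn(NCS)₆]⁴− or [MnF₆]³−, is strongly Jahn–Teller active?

[Mn(NCS)₆]⁴−: Each isothiocyanate is −1; balancing the −4 overall charge requires Mn(II). Group 7 minus oxidation state 2 gives a d⁵ configuration. Isothiocyanate is a weak-field ligand for a first-row metal, so the complex is high-spin. The d⁵ configuration leaves the e_g set evenly filled (or empty) — no strong Jahn–Teller driving force.
[MnF₆]³−: Each fluoride is −1; balancing the −3 overall charge requires Mn(III). Mn sits in group 7, so the d-electron count is 7 − 3 = 4. Fluoride is a weak-field ligand for a first-row metal, so the complex is high-spin. The t₂g³e_g¹ (high-spin) configuration has an unevenly filled e_g set; the Jahn–Teller theorem predicts a tetragonal distortion (typically axial elongation) to lift the degeneracy.

[MnF₆]³−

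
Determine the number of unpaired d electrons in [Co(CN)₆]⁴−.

1

Ligand charges: each cyanide is −1. With an overall charge of −4 the cobalt centre must be in the +2 oxidation state.
Co sits in group 9, so the d-electron count is 9 − 2 = 7.
The spin state decides the count: Cyanide is a strong-field ligand (high in the spectrochemical series) for a first-row metal, so the complex is low-spin.
An octahedral low-spin d⁷ ion is t₂g⁶e_g¹, giving 1 unpaired electron.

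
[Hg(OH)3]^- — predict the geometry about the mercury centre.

Ligand charges: each hydroxide is −1. With an overall charge of −1 the mercury centre must be in the +2 oxidation state.
Mercury is a group-12 element; Hg(II) is therefore d¹⁰.
With 3 monodentate ligands the coordination number is 3.
Three ligands around a d¹⁰ centre minimise repulsion in a trigonal-planar arrangement.

trigonal planar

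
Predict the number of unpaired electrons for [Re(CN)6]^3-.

Each cyanide is −1; balancing the −3 overall charge requires Re(III).
Group 7 minus oxidation state 3 gives a d⁴ configuration.
The spin state decides the count: a 5d ion has a large Δₒ and is invariably low-spin.
An octahedral low-spin d⁴ ion is t₂g⁴e_g⁰, giving 2 unpaired electrons.

2 unpaired electrons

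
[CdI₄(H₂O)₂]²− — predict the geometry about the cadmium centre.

Each iodide is −1; water is neutral; balancing the −2 overall charge requires Cd(II).
Cd sits in group 12, so the d-electron count is 12 − 2 = 10.
Coordination number: 6.
Six donors around a single metal centre give an octahedral coordination sphere.

octahedral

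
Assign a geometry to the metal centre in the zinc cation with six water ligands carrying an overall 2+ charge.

Summing ligand charges against the +2 overall charge gives an oxidation state of +2 for zinc.
Group 12 minus oxidation state 2 gives a d¹⁰ configuration.
Coordination number: 6.
Six donors around a single metal centre give an octahedral coordination sphere.

octahedral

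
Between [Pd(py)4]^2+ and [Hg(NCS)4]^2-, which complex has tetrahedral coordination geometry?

For [Pd(py)4]^2+: Ligand charges: pyridine is neutral. With an overall charge of +2 the palladium centre must be in the +2 oxidation state. Palladium is a group-10 element; Pd(II) is therefore d⁸. A 4d d⁸ ion has a large crystal-field splitting; square planar leaves the high-energy d_{x²−y²} orbital empty and maximises CFSE. → square planar.
For [Hg(NCS)4]^2-: Each isothiocyanate is −1; balancing the −2 overall charge requires Hg(II). Group 12 minus oxidation state 2 gives a d¹⁰ configuration. A d¹⁰ ion has no crystal-field stabilisation preference between square planar and tetrahedral, so four ligands adopt the sterically favoured tetrahedral geometry. → tetrahedral.

[Hg(NCS)4]^2-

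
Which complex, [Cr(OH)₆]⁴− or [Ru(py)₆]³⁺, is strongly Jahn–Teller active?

[Cr(OH)₆]⁴−: Each hydroxide is −1; balancing the −4 overall charge requires Cr(II). Cr sits in group 6, so the d-electron count is 6 − 2 = 4. Hydroxide is a weak-field ligand for a first-row metal, so the complex is high-spin. The t₂g³e_g¹ (high-spin) configuration has an unevenly filled e_g set; the Jahn–Teller theorem predicts a tetragonal distortion (typically axial elongation) to lift the degeneracy.
[Ru(py)₆]³⁺: Pyridine is neutral; balancing the +3 overall charge requires Ru(III). Ruthenium is a group-8 element; Ru(III) is therefore d⁵. A 4d ion has a large Δₒ and is invariably low-spin. The d⁵ configuration leaves the e_g set evenly filled (or empty) — no strong Jahn–Teller driving force.

[Cr(OH)₆]⁴−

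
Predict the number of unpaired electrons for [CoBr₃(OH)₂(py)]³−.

Summing ligand charges against the −3 overall charge gives an oxidation state of +2 for cobalt.
Co sits in group 9, so the d-electron count is 9 − 2 = 7.
The spin state decides the count: Bromide and hydroxide are weak-field ligands for a first-row metal, so the complex is high-spin.
An octahedral high-spin d⁷ ion is t₂g⁵e_g², giving 3 unpaired electrons.

3 unpaired electrons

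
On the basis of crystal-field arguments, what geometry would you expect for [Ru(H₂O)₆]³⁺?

octahedral

Water is neutral; balancing the +3 overall charge requires Ru(III).
Group 8 minus oxidation state 3 gives a d⁵ configuration.
With 6 monodentate ligands the coordination number is 6.
Six donors around a single metal centre give an octahedral coordination sphere.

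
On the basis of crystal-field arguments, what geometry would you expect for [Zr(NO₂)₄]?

Ligand charges: each nitro (N-bound nitrite) is −1. With an overall charge of 0 the zirconium centre must be in the +4 oxidation state.
Zr sits in group 4, so the d-electron count is 4 − 4 = 0.
With 4 monodentate ligands the coordination number is 4.
A d⁰ ion has no crystal-field stabilisation preference between square planar and tetrahedral, so four ligands adopt the sterically favoured tetrahedral geometry.

tetrahedral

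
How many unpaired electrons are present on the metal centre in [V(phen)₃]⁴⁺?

1 unpaired electron

Ligand charges: 1,10-phenanthroline is neutral. With an overall charge of +4 the vanadium centre must be in the +4 oxidation state.
V sits in group 5, so the d-electron count is 5 − 4 = 1.
Counting donor atoms: 3×1,10-phenanthroline (bidentate) → 6 donors. Coordination number = 6.
In an octahedral field the d¹ configuration is t₂g¹e_g⁰ (only one arrangement possible), giving 1 unpaired electron.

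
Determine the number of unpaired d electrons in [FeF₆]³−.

Ligand charges: each fluoride is −1. With an overall charge of −3 the iron centre must be in the +3 oxidation state.
Iron is a group-8 element; Fe(III) is therefore d⁵.
The spin state decides the count: Fluoride is a weak-field ligand for a first-row metal, so the complex is high-spin.
An octahedral high-spin d⁵ ion is t₂g³e_g², giving 5 unpaired electrons.

5 unpaired electrons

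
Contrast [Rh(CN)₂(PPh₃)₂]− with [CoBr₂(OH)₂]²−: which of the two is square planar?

For [Rh(CN)₂(PPh₃)₂]−: Summing ligand charges against the −1 overall charge gives an oxidation state of +1 for rhodium. Rh sits in group 9, so the d-electron count is 9 − 1 = 8. A 4d d⁸ ion has a large crystal-field splitting; square planar leaves the high-energy d_{x²−y²} orbital empty and maximises CFSE. → square planar.
For [CoBr₂(OH)₂]²−: Summing ligand charges against the −2 overall charge gives an oxidation state of +2 for cobalt. Co sits in group 9, so the d-electron count is 9 − 2 = 7. For a high-spin 3d d⁷ ion with weak-field ligands the small Δₜ gives little square-planar CFSE advantage, so four ligands adopt the sterically favoured tetrahedral geometry. → tetrahedral.

[Rh(CN)₂(PPh₃)₂]−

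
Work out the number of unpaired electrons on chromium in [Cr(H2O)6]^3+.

Water is neutral; balancing the +3 overall charge requires Cr(III).
Chromium is a group-6 element; Cr(III) is therefore d³.
In an octahedral field the d³ configuration is t₂g³e_g⁰ (only one arrangement possible), giving 3 unpaired electrons.

3 unpaired electrons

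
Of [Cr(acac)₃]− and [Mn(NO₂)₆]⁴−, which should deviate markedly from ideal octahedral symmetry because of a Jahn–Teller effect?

[Cr(acac)₃]−

[Cr(acac)₃]−: Summing ligand charges against the −1 overall charge gives an oxidation state of +2 for chromium. Chromium is a group-6 element; Cr(II) is therefore d⁴. Acetylacetonate is a weak-field ligand for a first-row metal, so the complex is high-spin. The t₂g³e_g¹ (high-spin) configuration has an unevenly filled e_g set; the Jahn–Teller theorem predicts a tetragonal distortion (typically axial elongation) to lift the degeneracy.
[Mn(NO₂)₆]⁴−: Ligand charges: each nitro (N-bound nitrite) is −1. With an overall charge of −4 the manganese centre must be in the +2 oxidation state. Group 7 minus oxidation state 2 gives a d⁵ configuration. Nitro (N-bound nitrite) is a strong-field ligand (high in the spectrochemical series) for a first-row metal, so the complex is low-spin. The d⁵ configuration leaves the e_g set evenly filled (or empty) — no strong Jahn–Teller driving force.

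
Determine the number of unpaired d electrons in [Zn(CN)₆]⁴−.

Ligand charges: each cyanide is −1. With an overall charge of −4 the zinc centre must be in the +2 oxidation state.
Group 12 minus oxidation state 2 gives a d¹⁰ configuration.
In an octahedral field the d¹⁰ configuration is t₂g⁶e_g⁴, giving 0 unpaired electrons.

0 unpaired electrons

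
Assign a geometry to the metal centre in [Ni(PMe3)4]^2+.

square planar

Ligand charges: trimethylphosphine is neutral. With an overall charge of +2 the nickel centre must be in the +2 oxidation state.
Group 10 minus oxidation state 2 gives a d⁸ configuration.
With 4 monodentate ligands the coordination number is 4.
Trimethylphosphine is a strong-field ligand (high in the spectrochemical series).
A 3d d⁸ ion with strong-field ligands gains enough CFSE to favour square planar over tetrahedral.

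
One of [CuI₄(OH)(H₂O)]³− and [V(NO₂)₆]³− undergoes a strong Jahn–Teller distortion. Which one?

[CuI₄(OH)(H₂O)]³−

[CuI₄(OH)(H₂O)]³−: Summing ligand charges against the −3 overall charge gives an oxidation state of +2 for copper. Group 11 minus oxidation state 2 gives a d⁹ configuration. The t₂g⁶e_g³ configuration has an unevenly filled e_g set; the Jahn–Teller theorem predicts a tetragonal distortion (typically axial elongation) to lift the degeneracy.
[V(NO₂)₆]³−: Each nitro (N-bound nitrite) is −1; balancing the −3 overall charge requires V(III). Vanadium is a group-5 element; V(III) is therefore d². The d² configuration leaves the e_g set evenly filled (or empty) — no strong Jahn–Teller driving force.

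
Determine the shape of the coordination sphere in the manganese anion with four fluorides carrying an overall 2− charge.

tetrahedral

Ligand charges: each fluoride is −1. With an overall charge of −2 the manganese centre must be in the +2 oxidation state.
Manganese is a group-7 element; Mn(II) is therefore d⁵.
With 4 monodentate ligands the coordination number is 4.
Fluoride is a weak-field ligand.
A high-spin d⁵ ion has zero CFSE in either geometry, so four ligands adopt the sterically favoured tetrahedral geometry.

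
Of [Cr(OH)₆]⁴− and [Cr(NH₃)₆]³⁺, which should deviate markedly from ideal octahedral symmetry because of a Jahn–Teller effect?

[Cr(OH)₆]⁴−

[Cr(OH)₆]⁴−: Ligand charges: each hydroxide is −1. With an overall charge of −4 the chromium centre must be in the +2 oxidation state. Chromium is a group-6 element; Cr(II) is therefore d⁴. Hydroxide is a weak-field ligand for a first-row metal, so the complex is high-spin. The t₂g³e_g¹ (high-spin) configuration has an unevenly filled e_g set; the Jahn–Teller theorem predicts a tetragonal distortion (typically axial elongation) to lift the degeneracy.
[Cr(NH₃)₆]³⁺: Ammonia is neutral; balancing the +3 overall charge requires Cr(III). Cr sits in group 6, so the d-electron count is 6 − 3 = 3. The d³ configuration leaves the e_g set evenly filled (or empty) — no strong Jahn–Teller driving force.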